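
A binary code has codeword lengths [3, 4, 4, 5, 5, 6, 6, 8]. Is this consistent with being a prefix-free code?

Kraft inequality: Σ 2^(-l_i) ≤ 1 for prefix-free code
Calculating: 2^(-3) + 2^(-4) + 2^(-4) + 2^(-5) + 2^(-5) + 2^(-6) + 2^(-6) + 2^(-8)
= 0.125 + 0.0625 + 0.0625 + 0.03125 + 0.03125 + 0.015625 + 0.015625 + 0.00390625
= 0.3477
Since 0.3477 ≤ 1, prefix-free code exists


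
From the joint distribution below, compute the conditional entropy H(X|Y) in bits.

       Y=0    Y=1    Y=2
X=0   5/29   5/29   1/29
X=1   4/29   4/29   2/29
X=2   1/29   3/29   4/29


H(X|Y) = Σ_y p(y) H(X|Y=y)
  p(Y=0) = 10/29, H(X|Y=0) = 1.3610
  p(Y=1) = 12/29, H(X|Y=1) = 1.5546
  p(Y=2) = 7/29, H(X|Y=2) = 1.3788
H(X|Y) = 0.3448×1.3610 + 0.4138×1.5546 + 0.2414×1.3788 = 1.4454 bits


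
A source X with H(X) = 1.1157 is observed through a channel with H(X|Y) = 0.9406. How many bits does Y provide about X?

I(X;Y) = H(X) - H(X|Y)
I(X;Y) = 1.1157 - 0.9406 = 0.1751 bits


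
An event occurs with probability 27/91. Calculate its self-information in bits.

Information content I(x) = -log₂(p(x))
I = -log₂(27/91) = -log₂(0.2967)
I = 1.7529 bits


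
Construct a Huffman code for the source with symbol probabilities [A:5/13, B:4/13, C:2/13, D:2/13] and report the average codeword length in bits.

Huffman tree construction:
Combine smallest probabilities repeatedly
Resulting codes:
  A: 0 (length 1)
  B: 10 (length 2)
  C: 110 (length 3)
  D: 111 (length 3)
Average length = Σ p(s) × length(s) = 1.9231 bits


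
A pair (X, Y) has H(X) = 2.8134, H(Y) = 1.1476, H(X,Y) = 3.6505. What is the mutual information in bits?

I(X;Y) = H(X) + H(Y) - H(X,Y)
I(X;Y) = 2.8134 + 1.1476 - 3.6505 = 0.3105 bits


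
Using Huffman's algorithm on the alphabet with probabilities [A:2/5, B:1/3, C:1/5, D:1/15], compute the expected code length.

Huffman tree construction:
Combine smallest probabilities repeatedly
Resulting codes:
  A: 0 (length 1)
  B: 11 (length 2)
  C: 101 (length 3)
  D: 100 (length 3)
Average length = Σ p(s) × length(s) = 1.8667 bits


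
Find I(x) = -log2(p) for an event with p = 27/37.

Information content I(x) = -log₂(p(x))
I = -log₂(27/37) = -log₂(0.7297)
I = 0.4546 bits


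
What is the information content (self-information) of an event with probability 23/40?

Information content I(x) = -log₂(p(x))
I = -log₂(23/40) = -log₂(0.5750)
I = 0.7984 bits


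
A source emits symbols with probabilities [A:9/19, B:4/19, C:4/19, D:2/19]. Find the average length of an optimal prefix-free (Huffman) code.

Huffman tree construction:
Combine smallest probabilities repeatedly
Resulting codes:
  A: 0 (length 1)
  B: 111 (length 3)
  C: 10 (length 2)
  D: 110 (length 3)
Average length = Σ p(s) × length(s) = 1.8421 bits


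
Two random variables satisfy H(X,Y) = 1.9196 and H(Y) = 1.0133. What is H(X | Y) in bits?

Chain rule: H(X,Y) = H(X|Y) + H(Y)
H(X|Y) = H(X,Y) - H(Y) = 1.9196 - 1.0133 = 0.9063 bits


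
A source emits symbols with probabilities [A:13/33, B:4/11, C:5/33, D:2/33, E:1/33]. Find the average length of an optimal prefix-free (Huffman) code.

Huffman tree construction:
Combine smallest probabilities repeatedly
Resulting codes:
  A: 0 (length 1)
  B: 11 (length 2)
  C: 101 (length 3)
  D: 1001 (length 4)
  E: 1000 (length 4)
Average length = Σ p(s) × length(s) = 1.9394 bits


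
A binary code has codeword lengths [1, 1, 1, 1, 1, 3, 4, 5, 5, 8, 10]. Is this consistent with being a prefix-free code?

Kraft inequality: Σ 2^(-l_i) ≤ 1 for prefix-free code
Calculating: 2^(-1) + 2^(-1) + 2^(-1) + 2^(-1) + 2^(-1) + 2^(-3) + 2^(-4) + 2^(-5) + 2^(-5) + 2^(-8) + 2^(-10)
= 0.5 + 0.5 + 0.5 + 0.5 + 0.5 + 0.125 + 0.0625 + 0.03125 + 0.03125 + 0.00390625 + 0.0009765625
= 2.7549
Since 2.7549 > 1, prefix-free code does not exist


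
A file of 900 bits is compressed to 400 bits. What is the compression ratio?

Compression ratio = Original / Compressed
= 900 / 400 = 2.25:1


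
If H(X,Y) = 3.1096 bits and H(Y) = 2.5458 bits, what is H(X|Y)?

Chain rule: H(X,Y) = H(X|Y) + H(Y)
H(X|Y) = H(X,Y) - H(Y) = 3.1096 - 2.5458 = 0.5638 bits


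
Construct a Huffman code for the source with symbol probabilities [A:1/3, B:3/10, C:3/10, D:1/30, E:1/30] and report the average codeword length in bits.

Huffman tree construction:
Combine smallest probabilities repeatedly
Resulting codes:
  A: 11 (length 2)
  B: 01 (length 2)
  C: 10 (length 2)
  D: 000 (length 3)
  E: 001 (length 3)
Average length = Σ p(s) × length(s) = 2.0667 bits


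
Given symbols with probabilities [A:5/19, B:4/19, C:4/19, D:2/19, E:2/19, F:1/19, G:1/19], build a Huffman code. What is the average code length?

Huffman tree construction:
Combine smallest probabilities repeatedly
Resulting codes:
  A: 10 (length 2)
  B: 111 (length 3)
  C: 00 (length 2)
  D: 010 (length 3)
  E: 011 (length 3)
  F: 1100 (length 4)
  G: 1101 (length 4)
Average length = Σ p(s) × length(s) = 2.6316 bits


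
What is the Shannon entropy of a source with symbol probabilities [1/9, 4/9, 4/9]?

H(X) = -Σ p(x) log₂ p(x)
  -1/9 × log₂(1/9) = 0.3522
  -4/9 × log₂(4/9) = 0.5200
  -4/9 × log₂(4/9) = 0.5200
H(X) = 1.3921 bits


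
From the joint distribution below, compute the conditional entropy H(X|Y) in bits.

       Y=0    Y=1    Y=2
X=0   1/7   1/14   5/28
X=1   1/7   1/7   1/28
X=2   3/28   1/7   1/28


H(X|Y) = Σ_y p(y) H(X|Y=y)
  p(Y=0) = 11/28, H(X|Y=0) = 1.5726
  p(Y=1) = 5/14, H(X|Y=1) = 1.5219
  p(Y=2) = 1/4, H(X|Y=2) = 1.1488
H(X|Y) = 0.3929×1.5726 + 0.3571×1.5219 + 0.2500×1.1488 = 1.4486 bits


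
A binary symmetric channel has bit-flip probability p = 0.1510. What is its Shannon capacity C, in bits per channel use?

For BSC with error probability p:
C = 1 - H(p) where H(p) is binary entropy
H(0.1510) = -0.1510 × log₂(0.1510) - 0.8490 × log₂(0.8490)
H(p) = 0.6123
C = 1 - 0.6123 = 0.3877 bits/use


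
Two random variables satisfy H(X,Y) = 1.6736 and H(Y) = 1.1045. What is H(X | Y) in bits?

Chain rule: H(X,Y) = H(X|Y) + H(Y)
H(X|Y) = H(X,Y) - H(Y) = 1.6736 - 1.1045 = 0.5691 bits


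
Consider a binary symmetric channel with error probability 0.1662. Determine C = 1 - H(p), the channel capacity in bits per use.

For BSC with error probability p:
C = 1 - H(p) where H(p) is binary entropy
H(0.1662) = -0.1662 × log₂(0.1662) - 0.8338 × log₂(0.8338)
H(p) = 0.6489
C = 1 - 0.6489 = 0.3511 bits/use


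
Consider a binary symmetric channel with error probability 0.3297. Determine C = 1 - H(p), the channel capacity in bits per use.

For BSC with error probability p:
C = 1 - H(p) where H(p) is binary entropy
H(0.3297) = -0.3297 × log₂(0.3297) - 0.6703 × log₂(0.6703)
H(p) = 0.9146
C = 1 - 0.9146 = 0.0854 bits/use


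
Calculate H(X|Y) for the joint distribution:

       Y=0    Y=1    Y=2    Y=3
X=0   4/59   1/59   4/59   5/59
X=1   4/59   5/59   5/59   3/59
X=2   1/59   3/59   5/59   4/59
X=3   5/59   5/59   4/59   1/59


H(X|Y) = Σ_y p(y) H(X|Y=y)
  p(Y=0) = 14/59, H(X|Y=0) = 1.8352
  p(Y=1) = 14/59, H(X|Y=1) = 1.8092
  p(Y=2) = 18/59, H(X|Y=2) = 1.9911
  p(Y=3) = 13/59, H(X|Y=3) = 1.8262
H(X|Y) = 0.2373×1.8352 + 0.2373×1.8092 + 0.3051×1.9911 + 0.2203×1.8262 = 1.8746 bits


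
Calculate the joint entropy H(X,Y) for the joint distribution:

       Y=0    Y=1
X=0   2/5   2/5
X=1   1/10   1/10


H(X,Y) = -Σ p(x,y) log₂ p(x,y)
  p(0,0)=2/5: -0.4000 × log₂(0.4000) = 0.5288
  p(0,1)=2/5: -0.4000 × log₂(0.4000) = 0.5288
  p(1,0)=1/10: -0.1000 × log₂(0.1000) = 0.3322
  p(1,1)=1/10: -0.1000 × log₂(0.1000) = 0.3322
H(X,Y) = 1.7219 bits


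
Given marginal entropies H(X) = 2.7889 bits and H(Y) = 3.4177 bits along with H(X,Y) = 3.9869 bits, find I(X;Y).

I(X;Y) = H(X) + H(Y) - H(X,Y)
I(X;Y) = 2.7889 + 3.4177 - 3.9869 = 2.2197 bits


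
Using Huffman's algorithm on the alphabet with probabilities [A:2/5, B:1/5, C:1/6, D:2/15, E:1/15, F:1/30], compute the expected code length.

Huffman tree construction:
Combine smallest probabilities repeatedly
Resulting codes:
  A: 0 (length 1)
  B: 111 (length 3)
  C: 110 (length 3)
  D: 101 (length 3)
  E: 1001 (length 4)
  F: 1000 (length 4)
Average length = Σ p(s) × length(s) = 2.3000 bits


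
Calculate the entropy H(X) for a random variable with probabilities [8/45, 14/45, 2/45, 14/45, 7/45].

H(X) = -Σ p(x) log₂ p(x)
  -8/45 × log₂(8/45) = 0.4430
  -14/45 × log₂(14/45) = 0.5241
  -2/45 × log₂(2/45) = 0.1996
  -14/45 × log₂(14/45) = 0.5241
  -7/45 × log₂(7/45) = 0.4176
H(X) = 2.1084 bits


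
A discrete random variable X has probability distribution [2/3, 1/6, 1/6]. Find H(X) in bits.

H(X) = -Σ p(x) log₂ p(x)
  -2/3 × log₂(2/3) = 0.3900
  -1/6 × log₂(1/6) = 0.4308
  -1/6 × log₂(1/6) = 0.4308
H(X) = 1.2516 bits


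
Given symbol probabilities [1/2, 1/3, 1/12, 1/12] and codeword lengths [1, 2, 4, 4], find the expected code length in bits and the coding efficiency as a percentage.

Average length L = Σ p_i × l_i = 1.8333 bits
Entropy H = 1.6258 bits
Efficiency η = H/L × 100% = 88.68%


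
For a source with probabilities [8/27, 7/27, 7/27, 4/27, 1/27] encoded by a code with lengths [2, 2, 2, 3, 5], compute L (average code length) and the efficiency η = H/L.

Average length L = Σ p_i × l_i = 2.2593 bits
Entropy H = 2.1140 bits
Efficiency η = H/L × 100% = 93.57%


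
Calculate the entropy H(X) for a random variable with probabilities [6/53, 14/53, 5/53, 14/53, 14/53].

H(X) = -Σ p(x) log₂ p(x)
  -6/53 × log₂(6/53) = 0.3558
  -14/53 × log₂(14/53) = 0.5073
  -5/53 × log₂(5/53) = 0.3213
  -14/53 × log₂(14/53) = 0.5073
  -14/53 × log₂(14/53) = 0.5073
H(X) = 2.1991 bits


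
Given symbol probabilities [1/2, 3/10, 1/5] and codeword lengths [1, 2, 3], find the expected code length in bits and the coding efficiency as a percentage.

Average length L = Σ p_i × l_i = 1.7000 bits
Entropy H = 1.4855 bits
Efficiency η = H/L × 100% = 87.38%


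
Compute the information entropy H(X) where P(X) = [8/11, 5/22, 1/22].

H(X) = -Σ p(x) log₂ p(x)
  -8/11 × log₂(8/11) = 0.3341
  -5/22 × log₂(5/22) = 0.4858
  -1/22 × log₂(1/22) = 0.2027
H(X) = 1.0226 bits


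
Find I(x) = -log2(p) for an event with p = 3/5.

Information content I(x) = -log₂(p(x))
I = -log₂(3/5) = -log₂(0.6000)
I = 0.7370 bits


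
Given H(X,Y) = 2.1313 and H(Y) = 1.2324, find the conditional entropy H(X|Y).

Chain rule: H(X,Y) = H(X|Y) + H(Y)
H(X|Y) = H(X,Y) - H(Y) = 2.1313 - 1.2324 = 0.8989 bits


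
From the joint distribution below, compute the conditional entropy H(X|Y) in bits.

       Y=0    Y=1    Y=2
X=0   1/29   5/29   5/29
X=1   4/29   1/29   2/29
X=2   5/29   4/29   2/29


H(X|Y) = Σ_y p(y) H(X|Y=y)
  p(Y=0) = 10/29, H(X|Y=0) = 1.3610
  p(Y=1) = 10/29, H(X|Y=1) = 1.3610
  p(Y=2) = 9/29, H(X|Y=2) = 1.4355
H(X|Y) = 0.3448×1.3610 + 0.3448×1.3610 + 0.3103×1.4355 = 1.3841 bits


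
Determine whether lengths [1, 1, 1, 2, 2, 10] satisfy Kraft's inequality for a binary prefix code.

Kraft inequality: Σ 2^(-l_i) ≤ 1 for prefix-free code
Calculating: 2^(-1) + 2^(-1) + 2^(-1) + 2^(-2) + 2^(-2) + 2^(-10)
= 0.5 + 0.5 + 0.5 + 0.25 + 0.25 + 0.0009765625
= 2.0010
Since 2.0010 > 1, prefix-free code does not exist


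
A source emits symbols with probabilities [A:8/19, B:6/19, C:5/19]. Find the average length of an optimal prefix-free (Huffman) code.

Huffman tree construction:
Combine smallest probabilities repeatedly
Resulting codes:
  A: 0 (length 1)
  B: 11 (length 2)
  C: 10 (length 2)
Average length = Σ p(s) × length(s) = 1.5789 bits


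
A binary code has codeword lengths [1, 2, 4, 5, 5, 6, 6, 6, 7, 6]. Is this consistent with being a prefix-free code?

Kraft inequality: Σ 2^(-l_i) ≤ 1 for prefix-free code
Calculating: 2^(-1) + 2^(-2) + 2^(-4) + 2^(-5) + 2^(-5) + 2^(-6) + 2^(-6) + 2^(-6) + 2^(-7) + 2^(-6)
= 0.5 + 0.25 + 0.0625 + 0.03125 + 0.03125 + 0.015625 + 0.015625 + 0.015625 + 0.0078125 + 0.015625
= 0.9453
Since 0.9453 ≤ 1, prefix-free code exists


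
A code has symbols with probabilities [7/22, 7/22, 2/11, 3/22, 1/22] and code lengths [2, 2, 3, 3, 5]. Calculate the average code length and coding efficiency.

Average length L = Σ p_i × l_i = 2.4545 bits
Entropy H = 2.0932 bits
Efficiency η = H/L × 100% = 85.28%


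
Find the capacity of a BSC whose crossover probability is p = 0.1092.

For BSC with error probability p:
C = 1 - H(p) where H(p) is binary entropy
H(0.1092) = -0.1092 × log₂(0.1092) - 0.8908 × log₂(0.8908)
H(p) = 0.4975
C = 1 - 0.4975 = 0.5025 bits/use


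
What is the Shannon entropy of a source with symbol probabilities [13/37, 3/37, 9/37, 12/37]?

H(X) = -Σ p(x) log₂ p(x)
  -13/37 × log₂(13/37) = 0.5302
  -3/37 × log₂(3/37) = 0.2939
  -9/37 × log₂(9/37) = 0.4961
  -12/37 × log₂(12/37) = 0.5269
H(X) = 1.8470 bits


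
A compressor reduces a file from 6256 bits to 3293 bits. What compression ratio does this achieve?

Compression ratio = Original / Compressed
= 6256 / 3293 = 1.90:1


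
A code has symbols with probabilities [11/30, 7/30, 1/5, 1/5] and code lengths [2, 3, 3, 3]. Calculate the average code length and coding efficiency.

Average length L = Σ p_i × l_i = 2.6333 bits
Entropy H = 1.9494 bits
Efficiency η = H/L × 100% = 74.03%


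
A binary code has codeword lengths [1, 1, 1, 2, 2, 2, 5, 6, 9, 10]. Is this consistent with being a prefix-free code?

Kraft inequality: Σ 2^(-l_i) ≤ 1 for prefix-free code
Calculating: 2^(-1) + 2^(-1) + 2^(-1) + 2^(-2) + 2^(-2) + 2^(-2) + 2^(-5) + 2^(-6) + 2^(-9) + 2^(-10)
= 0.5 + 0.5 + 0.5 + 0.25 + 0.25 + 0.25 + 0.03125 + 0.015625 + 0.001953125 + 0.0009765625
= 2.2998
Since 2.2998 > 1, prefix-free code does not exist


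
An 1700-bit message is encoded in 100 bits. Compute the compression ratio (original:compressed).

Compression ratio = Original / Compressed
= 1700 / 100 = 17.00:1


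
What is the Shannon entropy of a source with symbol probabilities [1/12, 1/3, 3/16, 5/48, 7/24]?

H(X) = -Σ p(x) log₂ p(x)
  -1/12 × log₂(1/12) = 0.2987
  -1/3 × log₂(1/3) = 0.5283
  -3/16 × log₂(3/16) = 0.4528
  -5/48 × log₂(5/48) = 0.3399
  -7/24 × log₂(7/24) = 0.5185
H(X) = 2.1383 bits


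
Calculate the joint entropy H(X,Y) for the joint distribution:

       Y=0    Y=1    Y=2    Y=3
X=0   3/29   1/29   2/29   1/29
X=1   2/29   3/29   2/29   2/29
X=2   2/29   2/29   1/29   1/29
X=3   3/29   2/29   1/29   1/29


H(X,Y) = -Σ p(x,y) log₂ p(x,y)
  p(0,0)=3/29: -0.1034 × log₂(0.1034) = 0.3386
  p(0,1)=1/29: -0.0345 × log₂(0.0345) = 0.1675
  p(0,2)=2/29: -0.0690 × log₂(0.0690) = 0.2661
  p(0,3)=1/29: -0.0345 × log₂(0.0345) = 0.1675
  p(1,0)=2/29: -0.0690 × log₂(0.0690) = 0.2661
  p(1,1)=3/29: -0.1034 × log₂(0.1034) = 0.3386
  p(1,2)=2/29: -0.0690 × log₂(0.0690) = 0.2661
  p(1,3)=2/29: -0.0690 × log₂(0.0690) = 0.2661
  p(2,0)=2/29: -0.0690 × log₂(0.0690) = 0.2661
  p(2,1)=2/29: -0.0690 × log₂(0.0690) = 0.2661
  p(2,2)=1/29: -0.0345 × log₂(0.0345) = 0.1675
  p(2,3)=1/29: -0.0345 × log₂(0.0345) = 0.1675
  p(3,0)=3/29: -0.1034 × log₂(0.1034) = 0.3386
  p(3,1)=2/29: -0.0690 × log₂(0.0690) = 0.2661
  p(3,2)=1/29: -0.0345 × log₂(0.0345) = 0.1675
  p(3,3)=1/29: -0.0345 × log₂(0.0345) = 0.1675
H(X,Y) = 3.8833 bits


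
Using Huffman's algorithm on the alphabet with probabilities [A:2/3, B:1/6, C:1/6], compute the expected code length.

Huffman tree construction:
Combine smallest probabilities repeatedly
Resulting codes:
  A: 1 (length 1)
  B: 00 (length 2)
  C: 01 (length 2)
Average length = Σ p(s) × length(s) = 1.3333 bits


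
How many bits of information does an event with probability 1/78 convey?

Information content I(x) = -log₂(p(x))
I = -log₂(1/78) = -log₂(0.0128)
I = 6.2854 bits


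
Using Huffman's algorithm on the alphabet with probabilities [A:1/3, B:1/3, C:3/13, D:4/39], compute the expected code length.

Huffman tree construction:
Combine smallest probabilities repeatedly
Resulting codes:
  A: 10 (length 2)
  B: 11 (length 2)
  C: 01 (length 2)
  D: 00 (length 2)
Average length = Σ p(s) × length(s) = 2.0000 bits


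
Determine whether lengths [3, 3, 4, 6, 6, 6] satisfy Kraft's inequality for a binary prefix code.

Kraft inequality: Σ 2^(-l_i) ≤ 1 for prefix-free code
Calculating: 2^(-3) + 2^(-3) + 2^(-4) + 2^(-6) + 2^(-6) + 2^(-6)
= 0.125 + 0.125 + 0.0625 + 0.015625 + 0.015625 + 0.015625
= 0.3594
Since 0.3594 ≤ 1, prefix-free code exists


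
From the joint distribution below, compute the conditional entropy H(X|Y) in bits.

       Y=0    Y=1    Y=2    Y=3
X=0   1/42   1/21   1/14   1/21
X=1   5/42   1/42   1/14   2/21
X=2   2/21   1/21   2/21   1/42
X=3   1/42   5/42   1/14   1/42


H(X|Y) = Σ_y p(y) H(X|Y=y)
  p(Y=0) = 11/42, H(X|Y=0) = 1.6767
  p(Y=1) = 5/21, H(X|Y=1) = 1.7610
  p(Y=2) = 13/42, H(X|Y=2) = 1.9878
  p(Y=3) = 4/21, H(X|Y=3) = 1.7500
H(X|Y) = 0.2619×1.6767 + 0.2381×1.7610 + 0.3095×1.9878 + 0.1905×1.7500 = 1.8070 bits


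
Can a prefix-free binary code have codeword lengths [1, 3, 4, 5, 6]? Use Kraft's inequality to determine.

Kraft inequality: Σ 2^(-l_i) ≤ 1 for prefix-free code
Calculating: 2^(-1) + 2^(-3) + 2^(-4) + 2^(-5) + 2^(-6)
= 0.5 + 0.125 + 0.0625 + 0.03125 + 0.015625
= 0.7344
Since 0.7344 ≤ 1, prefix-free code exists


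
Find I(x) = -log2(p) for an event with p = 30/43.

Information content I(x) = -log₂(p(x))
I = -log₂(30/43) = -log₂(0.6977)
I = 0.5194 bits


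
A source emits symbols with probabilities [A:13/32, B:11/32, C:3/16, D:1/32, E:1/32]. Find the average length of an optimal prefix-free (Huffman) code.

Huffman tree construction:
Combine smallest probabilities repeatedly
Resulting codes:
  A: 0 (length 1)
  B: 11 (length 2)
  C: 101 (length 3)
  D: 1000 (length 4)
  E: 1001 (length 4)
Average length = Σ p(s) × length(s) = 1.9062 bits


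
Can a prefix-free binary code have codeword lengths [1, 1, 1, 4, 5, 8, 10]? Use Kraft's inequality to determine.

Kraft inequality: Σ 2^(-l_i) ≤ 1 for prefix-free code
Calculating: 2^(-1) + 2^(-1) + 2^(-1) + 2^(-4) + 2^(-5) + 2^(-8) + 2^(-10)
= 0.5 + 0.5 + 0.5 + 0.0625 + 0.03125 + 0.00390625 + 0.0009765625
= 1.5986
Since 1.5986 > 1, prefix-free code does not exist


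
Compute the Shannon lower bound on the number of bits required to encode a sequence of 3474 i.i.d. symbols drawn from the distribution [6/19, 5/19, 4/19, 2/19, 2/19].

Entropy H = 2.1890 bits/symbol
Minimum bits = H × n = 2.1890 × 3474
= 7604.62 bits


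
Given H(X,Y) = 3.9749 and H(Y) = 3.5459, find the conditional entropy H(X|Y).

Chain rule: H(X,Y) = H(X|Y) + H(Y)
H(X|Y) = H(X,Y) - H(Y) = 3.9749 - 3.5459 = 0.429 bits


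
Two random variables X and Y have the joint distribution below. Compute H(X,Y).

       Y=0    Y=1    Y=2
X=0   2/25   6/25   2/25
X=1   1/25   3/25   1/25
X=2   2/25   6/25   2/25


H(X,Y) = -Σ p(x,y) log₂ p(x,y)
  p(0,0)=2/25: -0.0800 × log₂(0.0800) = 0.2915
  p(0,1)=6/25: -0.2400 × log₂(0.2400) = 0.4941
  p(0,2)=2/25: -0.0800 × log₂(0.0800) = 0.2915
  p(1,0)=1/25: -0.0400 × log₂(0.0400) = 0.1858
  p(1,1)=3/25: -0.1200 × log₂(0.1200) = 0.3671
  p(1,2)=1/25: -0.0400 × log₂(0.0400) = 0.1858
  p(2,0)=2/25: -0.0800 × log₂(0.0800) = 0.2915
  p(2,1)=6/25: -0.2400 × log₂(0.2400) = 0.4941
  p(2,2)=2/25: -0.0800 × log₂(0.0800) = 0.2915
H(X,Y) = 2.8929 bits


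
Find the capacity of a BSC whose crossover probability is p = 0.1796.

For BSC with error probability p:
C = 1 - H(p) where H(p) is binary entropy
H(0.1796) = -0.1796 × log₂(0.1796) - 0.8204 × log₂(0.8204)
H(p) = 0.6792
C = 1 - 0.6792 = 0.3208 bits/use


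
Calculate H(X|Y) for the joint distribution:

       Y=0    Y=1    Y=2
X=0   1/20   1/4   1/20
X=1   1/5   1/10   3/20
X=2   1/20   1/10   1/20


H(X|Y) = Σ_y p(y) H(X|Y=y)
  p(Y=0) = 3/10, H(X|Y=0) = 1.2516
  p(Y=1) = 9/20, H(X|Y=1) = 1.4355
  p(Y=2) = 1/4, H(X|Y=2) = 1.3710
H(X|Y) = 0.3000×1.2516 + 0.4500×1.4355 + 0.2500×1.3710 = 1.3642 bits


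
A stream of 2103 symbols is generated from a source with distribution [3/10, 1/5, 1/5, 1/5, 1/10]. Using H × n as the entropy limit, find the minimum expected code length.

Entropy H = 2.2464 bits/symbol
Minimum bits = H × n = 2.2464 × 2103
= 4724.26 bits


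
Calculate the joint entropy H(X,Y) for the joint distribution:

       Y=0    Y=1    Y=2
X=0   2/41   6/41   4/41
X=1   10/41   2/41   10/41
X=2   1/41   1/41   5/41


H(X,Y) = -Σ p(x,y) log₂ p(x,y)
  p(0,0)=2/41: -0.0488 × log₂(0.0488) = 0.2126
  p(0,1)=6/41: -0.1463 × log₂(0.1463) = 0.4057
  p(0,2)=4/41: -0.0976 × log₂(0.0976) = 0.3276
  p(1,0)=10/41: -0.2439 × log₂(0.2439) = 0.4965
  p(1,1)=2/41: -0.0488 × log₂(0.0488) = 0.2126
  p(1,2)=10/41: -0.2439 × log₂(0.2439) = 0.4965
  p(2,0)=1/41: -0.0244 × log₂(0.0244) = 0.1307
  p(2,1)=1/41: -0.0244 × log₂(0.0244) = 0.1307
  p(2,2)=5/41: -0.1220 × log₂(0.1220) = 0.3702
H(X,Y) = 2.7830 bits


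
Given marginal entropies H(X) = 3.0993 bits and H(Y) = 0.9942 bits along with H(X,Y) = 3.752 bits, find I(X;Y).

I(X;Y) = H(X) + H(Y) - H(X,Y)
I(X;Y) = 3.0993 + 0.9942 - 3.752 = 0.3415 bits


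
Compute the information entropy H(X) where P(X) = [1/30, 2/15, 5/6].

H(X) = -Σ p(x) log₂ p(x)
  -1/30 × log₂(1/30) = 0.1636
  -2/15 × log₂(2/15) = 0.3876
  -5/6 × log₂(5/6) = 0.2192
H(X) = 0.7703 bits


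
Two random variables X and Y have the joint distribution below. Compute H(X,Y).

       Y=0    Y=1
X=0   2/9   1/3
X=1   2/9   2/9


H(X,Y) = -Σ p(x,y) log₂ p(x,y)
  p(0,0)=2/9: -0.2222 × log₂(0.2222) = 0.4822
  p(0,1)=1/3: -0.3333 × log₂(0.3333) = 0.5283
  p(1,0)=2/9: -0.2222 × log₂(0.2222) = 0.4822
  p(1,1)=2/9: -0.2222 × log₂(0.2222) = 0.4822
H(X,Y) = 1.9749 bits


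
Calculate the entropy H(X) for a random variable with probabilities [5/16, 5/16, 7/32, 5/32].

H(X) = -Σ p(x) log₂ p(x)
  -5/16 × log₂(5/16) = 0.5244
  -5/16 × log₂(5/16) = 0.5244
  -7/32 × log₂(7/32) = 0.4796
  -5/32 × log₂(5/32) = 0.4184
H(X) = 1.9469 bits


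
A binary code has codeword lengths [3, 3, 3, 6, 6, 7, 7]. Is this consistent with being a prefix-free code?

Kraft inequality: Σ 2^(-l_i) ≤ 1 for prefix-free code
Calculating: 2^(-3) + 2^(-3) + 2^(-3) + 2^(-6) + 2^(-6) + 2^(-7) + 2^(-7)
= 0.125 + 0.125 + 0.125 + 0.015625 + 0.015625 + 0.0078125 + 0.0078125
= 0.4219
Since 0.4219 ≤ 1, prefix-free code exists


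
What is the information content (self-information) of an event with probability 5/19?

Information content I(x) = -log₂(p(x))
I = -log₂(5/19) = -log₂(0.2632)
I = 1.9260 bits


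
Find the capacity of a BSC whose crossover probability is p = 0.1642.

For BSC with error probability p:
C = 1 - H(p) where H(p) is binary entropy
H(0.1642) = -0.1642 × log₂(0.1642) - 0.8358 × log₂(0.8358)
H(p) = 0.6443
C = 1 - 0.6443 = 0.3557 bits/use


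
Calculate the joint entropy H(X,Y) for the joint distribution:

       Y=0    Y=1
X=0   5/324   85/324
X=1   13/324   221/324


H(X,Y) = -Σ p(x,y) log₂ p(x,y)
  p(0,0)=5/324: -0.0154 × log₂(0.0154) = 0.0929
  p(0,1)=85/324: -0.2623 × log₂(0.2623) = 0.5064
  p(1,0)=13/324: -0.0401 × log₂(0.0401) = 0.1861
  p(1,1)=221/324: -0.6821 × log₂(0.6821) = 0.3765
H(X,Y) = 1.1619 bits


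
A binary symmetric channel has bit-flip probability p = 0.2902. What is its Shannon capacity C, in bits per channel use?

For BSC with error probability p:
C = 1 - H(p) where H(p) is binary entropy
H(0.2902) = -0.2902 × log₂(0.2902) - 0.7098 × log₂(0.7098)
H(p) = 0.8690
C = 1 - 0.8690 = 0.1310 bits/use


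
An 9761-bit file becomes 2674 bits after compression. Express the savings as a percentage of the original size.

Space savings = (1 - Compressed/Original) × 100%
= (1 - 2674/9761) × 100%
= 72.61%


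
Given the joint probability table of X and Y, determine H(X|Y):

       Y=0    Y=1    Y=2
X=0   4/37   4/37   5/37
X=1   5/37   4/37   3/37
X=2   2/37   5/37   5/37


H(X|Y) = Σ_y p(y) H(X|Y=y)
  p(Y=0) = 11/37, H(X|Y=0) = 1.4949
  p(Y=1) = 13/37, H(X|Y=1) = 1.5766
  p(Y=2) = 13/37, H(X|Y=2) = 1.5486
H(X|Y) = 0.2973×1.4949 + 0.3514×1.5766 + 0.3514×1.5486 = 1.5425 bits


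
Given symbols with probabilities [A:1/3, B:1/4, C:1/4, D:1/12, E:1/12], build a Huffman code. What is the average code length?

Huffman tree construction:
Combine smallest probabilities repeatedly
Resulting codes:
  A: 11 (length 2)
  B: 01 (length 2)
  C: 10 (length 2)
  D: 000 (length 3)
  E: 001 (length 3)
Average length = Σ p(s) × length(s) = 2.1667 bits


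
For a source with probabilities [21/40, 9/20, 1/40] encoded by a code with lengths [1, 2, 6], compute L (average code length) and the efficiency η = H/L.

Average length L = Σ p_i × l_i = 1.5750 bits
Entropy H = 1.1395 bits
Efficiency η = H/L × 100% = 72.35%


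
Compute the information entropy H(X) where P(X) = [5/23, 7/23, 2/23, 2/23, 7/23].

H(X) = -Σ p(x) log₂ p(x)
  -5/23 × log₂(5/23) = 0.4786
  -7/23 × log₂(7/23) = 0.5223
  -2/23 × log₂(2/23) = 0.3064
  -2/23 × log₂(2/23) = 0.3064
  -7/23 × log₂(7/23) = 0.5223
H(X) = 2.1361 bits


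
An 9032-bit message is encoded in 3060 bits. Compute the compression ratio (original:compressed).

Compression ratio = Original / Compressed
= 9032 / 3060 = 2.95:1


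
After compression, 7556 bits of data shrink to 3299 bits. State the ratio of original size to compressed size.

Compression ratio = Original / Compressed
= 7556 / 3299 = 2.29:1


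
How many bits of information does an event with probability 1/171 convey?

Information content I(x) = -log₂(p(x))
I = -log₂(1/171) = -log₂(0.0058)
I = 7.4179 bits


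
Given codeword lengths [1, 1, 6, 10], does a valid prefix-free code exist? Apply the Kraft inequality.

Kraft inequality: Σ 2^(-l_i) ≤ 1 for prefix-free code
Calculating: 2^(-1) + 2^(-1) + 2^(-6) + 2^(-10)
= 0.5 + 0.5 + 0.015625 + 0.0009765625
= 1.0166
Since 1.0166 > 1, prefix-free code does not exist


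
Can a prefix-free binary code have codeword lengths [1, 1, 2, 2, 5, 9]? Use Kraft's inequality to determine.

Kraft inequality: Σ 2^(-l_i) ≤ 1 for prefix-free code
Calculating: 2^(-1) + 2^(-1) + 2^(-2) + 2^(-2) + 2^(-5) + 2^(-9)
= 0.5 + 0.5 + 0.25 + 0.25 + 0.03125 + 0.001953125
= 1.5332
Since 1.5332 > 1, prefix-free code does not exist


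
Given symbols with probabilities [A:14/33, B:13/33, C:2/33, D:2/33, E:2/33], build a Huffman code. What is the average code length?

Huffman tree construction:
Combine smallest probabilities repeatedly
Resulting codes:
  A: 0 (length 1)
  B: 11 (length 2)
  C: 1010 (length 4)
  D: 1011 (length 4)
  E: 100 (length 3)
Average length = Σ p(s) × length(s) = 1.8788 bits


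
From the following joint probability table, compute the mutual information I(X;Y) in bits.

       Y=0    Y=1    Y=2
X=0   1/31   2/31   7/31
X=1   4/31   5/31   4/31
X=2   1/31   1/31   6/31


H(X) = 1.5566, H(Y) = 1.4382, H(X,Y) = 2.8648
I(X;Y) = H(X) + H(Y) - H(X,Y) = 0.1300 bits


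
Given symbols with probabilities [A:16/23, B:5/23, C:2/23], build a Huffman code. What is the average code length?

Huffman tree construction:
Combine smallest probabilities repeatedly
Resulting codes:
  A: 1 (length 1)
  B: 01 (length 2)
  C: 00 (length 2)
Average length = Σ p(s) × length(s) = 1.3043 bits


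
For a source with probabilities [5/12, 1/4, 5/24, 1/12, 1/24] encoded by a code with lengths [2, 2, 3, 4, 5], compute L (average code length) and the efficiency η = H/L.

Average length L = Σ p_i × l_i = 2.5000 bits
Entropy H = 1.9875 bits
Efficiency η = H/L × 100% = 79.50%


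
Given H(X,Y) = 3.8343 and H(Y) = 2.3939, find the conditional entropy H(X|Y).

Chain rule: H(X,Y) = H(X|Y) + H(Y)
H(X|Y) = H(X,Y) - H(Y) = 3.8343 - 2.3939 = 1.4404 bits


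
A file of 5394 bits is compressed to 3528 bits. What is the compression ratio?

Compression ratio = Original / Compressed
= 5394 / 3528 = 1.53:1


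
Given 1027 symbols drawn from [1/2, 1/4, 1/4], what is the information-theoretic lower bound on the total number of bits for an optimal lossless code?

Entropy H = 1.5000 bits/symbol
Minimum bits = H × n = 1.5000 × 1027
= 1540.50 bits


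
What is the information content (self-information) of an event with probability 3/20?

Information content I(x) = -log₂(p(x))
I = -log₂(3/20) = -log₂(0.1500)
I = 2.7370 bits


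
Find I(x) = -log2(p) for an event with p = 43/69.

Information content I(x) = -log₂(p(x))
I = -log₂(43/69) = -log₂(0.6232)
I = 0.6823 bits


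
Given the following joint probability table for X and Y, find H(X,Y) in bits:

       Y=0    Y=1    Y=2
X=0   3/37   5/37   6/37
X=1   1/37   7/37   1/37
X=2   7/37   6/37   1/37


H(X,Y) = -Σ p(x,y) log₂ p(x,y)
  p(0,0)=3/37: -0.0811 × log₂(0.0811) = 0.2939
  p(0,1)=5/37: -0.1351 × log₂(0.1351) = 0.3902
  p(0,2)=6/37: -0.1622 × log₂(0.1622) = 0.4256
  p(1,0)=1/37: -0.0270 × log₂(0.0270) = 0.1408
  p(1,1)=7/37: -0.1892 × log₂(0.1892) = 0.4545
  p(1,2)=1/37: -0.0270 × log₂(0.0270) = 0.1408
  p(2,0)=7/37: -0.1892 × log₂(0.1892) = 0.4545
  p(2,1)=6/37: -0.1622 × log₂(0.1622) = 0.4256
  p(2,2)=1/37: -0.0270 × log₂(0.0270) = 0.1408
H(X,Y) = 2.8666 bits


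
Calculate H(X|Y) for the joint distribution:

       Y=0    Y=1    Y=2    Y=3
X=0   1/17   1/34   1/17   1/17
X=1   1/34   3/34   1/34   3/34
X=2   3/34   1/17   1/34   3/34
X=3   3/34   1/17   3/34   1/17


H(X|Y) = Σ_y p(y) H(X|Y=y)
  p(Y=0) = 9/34, H(X|Y=0) = 1.8911
  p(Y=1) = 4/17, H(X|Y=1) = 1.9056
  p(Y=2) = 7/34, H(X|Y=2) = 1.8424
  p(Y=3) = 5/17, H(X|Y=3) = 1.9710
H(X|Y) = 0.2647×1.8911 + 0.2353×1.9056 + 0.2059×1.8424 + 0.2941×1.9710 = 1.9080 bits


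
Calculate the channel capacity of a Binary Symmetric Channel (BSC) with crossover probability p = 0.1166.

For BSC with error probability p:
C = 1 - H(p) where H(p) is binary entropy
H(0.1166) = -0.1166 × log₂(0.1166) - 0.8834 × log₂(0.8834)
H(p) = 0.5195
C = 1 - 0.5195 = 0.4805 bits/use


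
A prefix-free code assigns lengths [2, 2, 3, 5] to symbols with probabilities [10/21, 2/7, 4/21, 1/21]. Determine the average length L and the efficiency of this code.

Average length L = Σ p_i × l_i = 2.3333 bits
Entropy H = 1.6909 bits
Efficiency η = H/L × 100% = 72.47%


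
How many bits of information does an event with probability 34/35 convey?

Information content I(x) = -log₂(p(x))
I = -log₂(34/35) = -log₂(0.9714)
I = 0.0418 bits


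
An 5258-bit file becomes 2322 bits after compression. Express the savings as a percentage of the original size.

Space savings = (1 - Compressed/Original) × 100%
= (1 - 2322/5258) × 100%
= 55.84%


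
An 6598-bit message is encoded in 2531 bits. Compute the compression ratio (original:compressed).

Compression ratio = Original / Compressed
= 6598 / 2531 = 2.61:1


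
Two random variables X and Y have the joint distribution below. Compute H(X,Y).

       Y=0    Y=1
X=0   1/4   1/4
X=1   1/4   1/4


H(X,Y) = -Σ p(x,y) log₂ p(x,y)
  p(0,0)=1/4: -0.2500 × log₂(0.2500) = 0.5000
  p(0,1)=1/4: -0.2500 × log₂(0.2500) = 0.5000
  p(1,0)=1/4: -0.2500 × log₂(0.2500) = 0.5000
  p(1,1)=1/4: -0.2500 × log₂(0.2500) = 0.5000
H(X,Y) = 2.0000 bits


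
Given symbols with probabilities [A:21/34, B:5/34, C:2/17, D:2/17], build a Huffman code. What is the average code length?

Huffman tree construction:
Combine smallest probabilities repeatedly
Resulting codes:
  A: 1 (length 1)
  B: 00 (length 2)
  C: 010 (length 3)
  D: 011 (length 3)
Average length = Σ p(s) × length(s) = 1.6176 bits


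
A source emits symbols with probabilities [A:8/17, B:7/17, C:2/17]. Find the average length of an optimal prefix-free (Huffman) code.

Huffman tree construction:
Combine smallest probabilities repeatedly
Resulting codes:
  A: 0 (length 1)
  B: 11 (length 2)
  C: 10 (length 2)
Average length = Σ p(s) × length(s) = 1.5294 bits


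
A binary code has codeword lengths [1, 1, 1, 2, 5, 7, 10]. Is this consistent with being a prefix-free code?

Kraft inequality: Σ 2^(-l_i) ≤ 1 for prefix-free code
Calculating: 2^(-1) + 2^(-1) + 2^(-1) + 2^(-2) + 2^(-5) + 2^(-7) + 2^(-10)
= 0.5 + 0.5 + 0.5 + 0.25 + 0.03125 + 0.0078125 + 0.0009765625
= 1.7900
Since 1.7900 > 1, prefix-free code does not exist


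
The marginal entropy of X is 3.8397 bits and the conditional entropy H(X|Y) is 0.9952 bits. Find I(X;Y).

I(X;Y) = H(X) - H(X|Y)
I(X;Y) = 3.8397 - 0.9952 = 2.8445 bits


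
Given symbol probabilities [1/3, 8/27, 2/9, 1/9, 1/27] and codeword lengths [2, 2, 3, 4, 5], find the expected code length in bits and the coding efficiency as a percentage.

Average length L = Σ p_i × l_i = 2.5556 bits
Entropy H = 2.0588 bits
Efficiency η = H/L × 100% = 80.56%


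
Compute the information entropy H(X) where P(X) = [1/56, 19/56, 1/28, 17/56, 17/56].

H(X) = -Σ p(x) log₂ p(x)
  -1/56 × log₂(1/56) = 0.1037
  -19/56 × log₂(19/56) = 0.5291
  -1/28 × log₂(1/28) = 0.1717
  -17/56 × log₂(17/56) = 0.5221
  -17/56 × log₂(17/56) = 0.5221
H(X) = 1.8487 bits


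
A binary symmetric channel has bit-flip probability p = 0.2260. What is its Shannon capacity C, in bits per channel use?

For BSC with error probability p:
C = 1 - H(p) where H(p) is binary entropy
H(0.2260) = -0.2260 × log₂(0.2260) - 0.7740 × log₂(0.7740)
H(p) = 0.7710
C = 1 - 0.7710 = 0.2290 bits/use


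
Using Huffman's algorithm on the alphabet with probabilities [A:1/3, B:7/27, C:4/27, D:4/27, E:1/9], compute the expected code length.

Huffman tree construction:
Combine smallest probabilities repeatedly
Resulting codes:
  A: 11 (length 2)
  B: 01 (length 2)
  C: 101 (length 3)
  D: 00 (length 2)
  E: 100 (length 3)
Average length = Σ p(s) × length(s) = 2.2593 bits


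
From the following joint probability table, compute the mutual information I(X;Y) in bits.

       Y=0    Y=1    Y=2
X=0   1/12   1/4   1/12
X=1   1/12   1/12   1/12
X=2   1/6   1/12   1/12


H(X) = 1.5546, H(Y) = 1.5546, H(X,Y) = 3.0221
I(X;Y) = H(X) + H(Y) - H(X,Y) = 0.0871 bits


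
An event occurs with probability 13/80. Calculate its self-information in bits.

Information content I(x) = -log₂(p(x))
I = -log₂(13/80) = -log₂(0.1625)
I = 2.6215 bits


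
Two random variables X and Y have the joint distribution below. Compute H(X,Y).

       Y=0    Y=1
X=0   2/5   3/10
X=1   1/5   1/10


H(X,Y) = -Σ p(x,y) log₂ p(x,y)
  p(0,0)=2/5: -0.4000 × log₂(0.4000) = 0.5288
  p(0,1)=3/10: -0.3000 × log₂(0.3000) = 0.5211
  p(1,0)=1/5: -0.2000 × log₂(0.2000) = 0.4644
  p(1,1)=1/10: -0.1000 × log₂(0.1000) = 0.3322
H(X,Y) = 1.8464 bits


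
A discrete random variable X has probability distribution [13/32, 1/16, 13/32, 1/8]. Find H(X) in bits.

H(X) = -Σ p(x) log₂ p(x)
  -13/32 × log₂(13/32) = 0.5279
  -1/16 × log₂(1/16) = 0.2500
  -13/32 × log₂(13/32) = 0.5279
  -1/8 × log₂(1/8) = 0.3750
H(X) = 1.6809 bits


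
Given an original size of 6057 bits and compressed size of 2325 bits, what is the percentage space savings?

Space savings = (1 - Compressed/Original) × 100%
= (1 - 2325/6057) × 100%
= 61.61%


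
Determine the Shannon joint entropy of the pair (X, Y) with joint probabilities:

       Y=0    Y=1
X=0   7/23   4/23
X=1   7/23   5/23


H(X,Y) = -Σ p(x,y) log₂ p(x,y)
  p(0,0)=7/23: -0.3043 × log₂(0.3043) = 0.5223
  p(0,1)=4/23: -0.1739 × log₂(0.1739) = 0.4389
  p(1,0)=7/23: -0.3043 × log₂(0.3043) = 0.5223
  p(1,1)=5/23: -0.2174 × log₂(0.2174) = 0.4786
H(X,Y) = 1.9621 bits


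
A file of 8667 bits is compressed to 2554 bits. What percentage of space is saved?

Space savings = (1 - Compressed/Original) × 100%
= (1 - 2554/8667) × 100%
= 70.53%


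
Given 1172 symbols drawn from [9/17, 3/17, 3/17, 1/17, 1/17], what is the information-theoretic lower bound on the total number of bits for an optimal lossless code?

Entropy H = 1.8499 bits/symbol
Minimum bits = H × n = 1.8499 × 1172
= 2168.05 bits


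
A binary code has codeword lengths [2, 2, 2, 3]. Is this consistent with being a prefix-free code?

Kraft inequality: Σ 2^(-l_i) ≤ 1 for prefix-free code
Calculating: 2^(-2) + 2^(-2) + 2^(-2) + 2^(-3)
= 0.25 + 0.25 + 0.25 + 0.125
= 0.8750
Since 0.8750 ≤ 1, prefix-free code exists


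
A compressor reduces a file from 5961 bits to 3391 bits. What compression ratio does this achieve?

Compression ratio = Original / Compressed
= 5961 / 3391 = 1.76:1


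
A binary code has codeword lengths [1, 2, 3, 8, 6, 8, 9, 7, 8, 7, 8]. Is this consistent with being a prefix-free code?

Kraft inequality: Σ 2^(-l_i) ≤ 1 for prefix-free code
Calculating: 2^(-1) + 2^(-2) + 2^(-3) + 2^(-8) + 2^(-6) + 2^(-8) + 2^(-9) + 2^(-7) + 2^(-8) + 2^(-7) + 2^(-8)
= 0.5 + 0.25 + 0.125 + 0.00390625 + 0.015625 + 0.00390625 + 0.001953125 + 0.0078125 + 0.00390625 + 0.0078125 + 0.00390625
= 0.9238
Since 0.9238 ≤ 1, prefix-free code exists


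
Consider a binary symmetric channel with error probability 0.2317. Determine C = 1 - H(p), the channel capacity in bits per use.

For BSC with error probability p:
C = 1 - H(p) where H(p) is binary entropy
H(0.2317) = -0.2317 × log₂(0.2317) - 0.7683 × log₂(0.7683)
H(p) = 0.7810
C = 1 - 0.7810 = 0.2190 bits/use


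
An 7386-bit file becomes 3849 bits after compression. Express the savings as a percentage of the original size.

Space savings = (1 - Compressed/Original) × 100%
= (1 - 3849/7386) × 100%
= 47.89%


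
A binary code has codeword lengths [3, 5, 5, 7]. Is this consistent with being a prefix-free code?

Kraft inequality: Σ 2^(-l_i) ≤ 1 for prefix-free code
Calculating: 2^(-3) + 2^(-5) + 2^(-5) + 2^(-7)
= 0.125 + 0.03125 + 0.03125 + 0.0078125
= 0.1953
Since 0.1953 ≤ 1, prefix-free code exists


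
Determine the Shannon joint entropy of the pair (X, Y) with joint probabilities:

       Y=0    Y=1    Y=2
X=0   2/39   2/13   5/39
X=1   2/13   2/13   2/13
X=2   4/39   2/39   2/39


H(X,Y) = -Σ p(x,y) log₂ p(x,y)
  p(0,0)=2/39: -0.0513 × log₂(0.0513) = 0.2198
  p(0,1)=2/13: -0.1538 × log₂(0.1538) = 0.4155
  p(0,2)=5/39: -0.1282 × log₂(0.1282) = 0.3799
  p(1,0)=2/13: -0.1538 × log₂(0.1538) = 0.4155
  p(1,1)=2/13: -0.1538 × log₂(0.1538) = 0.4155
  p(1,2)=2/13: -0.1538 × log₂(0.1538) = 0.4155
  p(2,0)=4/39: -0.1026 × log₂(0.1026) = 0.3370
  p(2,1)=2/39: -0.0513 × log₂(0.0513) = 0.2198
  p(2,2)=2/39: -0.0513 × log₂(0.0513) = 0.2198
H(X,Y) = 3.0380 bits


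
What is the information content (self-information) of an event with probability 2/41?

Information content I(x) = -log₂(p(x))
I = -log₂(2/41) = -log₂(0.0488)
I = 4.3576 bits


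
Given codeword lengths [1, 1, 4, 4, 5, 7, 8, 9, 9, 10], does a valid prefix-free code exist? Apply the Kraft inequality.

Kraft inequality: Σ 2^(-l_i) ≤ 1 for prefix-free code
Calculating: 2^(-1) + 2^(-1) + 2^(-4) + 2^(-4) + 2^(-5) + 2^(-7) + 2^(-8) + 2^(-9) + 2^(-9) + 2^(-10)
= 0.5 + 0.5 + 0.0625 + 0.0625 + 0.03125 + 0.0078125 + 0.00390625 + 0.001953125 + 0.001953125 + 0.0009765625
= 1.1729
Since 1.1729 > 1, prefix-free code does not exist


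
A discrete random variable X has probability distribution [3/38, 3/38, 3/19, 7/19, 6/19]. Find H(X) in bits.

H(X) = -Σ p(x) log₂ p(x)
  -3/38 × log₂(3/38) = 0.2892
  -3/38 × log₂(3/38) = 0.2892
  -3/19 × log₂(3/19) = 0.4205
  -7/19 × log₂(7/19) = 0.5307
  -6/19 × log₂(6/19) = 0.5251
H(X) = 2.0547 bits


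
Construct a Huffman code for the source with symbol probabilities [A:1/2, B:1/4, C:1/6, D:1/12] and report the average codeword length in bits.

Huffman tree construction:
Combine smallest probabilities repeatedly
Resulting codes:
  A: 0 (length 1)
  B: 10 (length 2)
  C: 111 (length 3)
  D: 110 (length 3)
Average length = Σ p(s) × length(s) = 1.7500 bits
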